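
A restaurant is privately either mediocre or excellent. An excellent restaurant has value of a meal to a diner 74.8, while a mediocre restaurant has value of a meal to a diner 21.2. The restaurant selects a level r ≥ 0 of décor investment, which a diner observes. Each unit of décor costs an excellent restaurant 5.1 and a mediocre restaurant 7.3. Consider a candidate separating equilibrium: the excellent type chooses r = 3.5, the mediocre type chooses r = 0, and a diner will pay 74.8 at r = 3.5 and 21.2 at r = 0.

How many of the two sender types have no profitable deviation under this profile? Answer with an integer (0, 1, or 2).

1

Mediocre type: stay at 0 → 21.2; mimic → 74.8 − 7.3 × 3.5 = 49.25. IC fails (21.2 < 49.25).
Excellent type: signal → 74.8 − 5.1 × 3.5 = 56.95; deviate to 0 → 21.2. IC holds (56.95 ≥ 21.2).
1 of 2 constraints hold, so this profile is not an equilibrium.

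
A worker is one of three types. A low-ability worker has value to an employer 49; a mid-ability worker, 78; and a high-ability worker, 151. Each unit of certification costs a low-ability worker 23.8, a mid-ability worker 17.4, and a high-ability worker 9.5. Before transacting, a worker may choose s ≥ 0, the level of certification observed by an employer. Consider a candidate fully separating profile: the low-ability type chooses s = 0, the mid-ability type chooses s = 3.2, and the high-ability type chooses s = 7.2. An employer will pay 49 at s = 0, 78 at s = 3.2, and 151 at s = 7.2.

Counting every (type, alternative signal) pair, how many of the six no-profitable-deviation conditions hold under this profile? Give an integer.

4

Low-ability (own payoff 49): to s=3.2 gives 78 − 23.8×3.2 = 1.84 → no gain ✓; to s=7.2 gives 151 − 23.8×7.2 = -20.36 → no gain ✓.
Mid-ability (own payoff 78 − 17.4×3.2 = 22.32): to s=0 gives 49 → profitable ✗; to s=7.2 gives 151 − 17.4×7.2 = 25.72 → profitable ✗.
High-ability (own payoff 151 − 9.5×7.2 = 82.6): to s=0 gives 49 → no gain ✓; to s=3.2 gives 78 − 9.5×3.2 = 47.6 → no gain ✓.
4 of the 6 constraints hold; not an equilibrium.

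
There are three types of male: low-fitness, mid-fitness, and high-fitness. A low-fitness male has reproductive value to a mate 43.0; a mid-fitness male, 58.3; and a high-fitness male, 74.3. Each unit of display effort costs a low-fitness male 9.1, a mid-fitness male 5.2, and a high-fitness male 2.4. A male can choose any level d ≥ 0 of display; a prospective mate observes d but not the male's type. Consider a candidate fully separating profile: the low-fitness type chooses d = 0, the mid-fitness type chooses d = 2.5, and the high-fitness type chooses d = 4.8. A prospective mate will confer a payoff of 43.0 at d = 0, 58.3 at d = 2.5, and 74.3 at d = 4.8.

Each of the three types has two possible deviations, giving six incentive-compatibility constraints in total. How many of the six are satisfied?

Low-fitness (own payoff 43.0): to d=2.5 gives 58.3 − 9.1×2.5 = 35.55 → no gain ✓; to d=4.8 gives 74.3 − 9.1×4.8 = 30.62 → no gain ✓.
High-fitness (own payoff 74.3 − 2.4×4.8 = 62.78): to d=0 gives 43.0 → no gain ✓; to d=2.5 gives 58.3 − 2.4×2.5 = 52.3 → no gain ✓.
Mid-fitness (own payoff 58.3 − 5.2×2.5 = 45.3): to d=0 gives 43.0 → no gain ✓; to d=4.8 gives 74.3 − 5.2×4.8 = 49.34 → profitable ✗.
5 of the 6 constraints hold; not an equilibrium.

5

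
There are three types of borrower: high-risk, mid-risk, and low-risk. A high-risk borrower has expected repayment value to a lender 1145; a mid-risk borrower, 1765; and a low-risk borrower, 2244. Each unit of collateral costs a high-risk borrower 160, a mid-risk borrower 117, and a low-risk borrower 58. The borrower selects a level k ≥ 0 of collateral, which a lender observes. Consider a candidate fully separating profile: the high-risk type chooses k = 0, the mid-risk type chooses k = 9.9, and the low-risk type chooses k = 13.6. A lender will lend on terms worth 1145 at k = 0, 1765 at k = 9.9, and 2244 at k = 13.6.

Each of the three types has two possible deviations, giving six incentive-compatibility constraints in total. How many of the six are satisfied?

4

High-risk (own payoff 1145): to k=9.9 gives 1765 − 160×9.9 = 181 → no gain ✓; to k=13.6 gives 2244 − 160×13.6 = 68 → no gain ✓.
Mid-risk (own payoff 1765 − 117×9.9 = 606.7): to k=0 gives 1145 → profitable ✗; to k=13.6 gives 2244 − 117×13.6 = 652.8 → profitable ✗.
Low-risk (own payoff 2244 − 58×13.6 = 1455.2): to k=0 gives 1145 → no gain ✓; to k=9.9 gives 1765 − 58×9.9 = 1190.8 → no gain ✓.
4 of the 6 constraints hold; not an equilibrium.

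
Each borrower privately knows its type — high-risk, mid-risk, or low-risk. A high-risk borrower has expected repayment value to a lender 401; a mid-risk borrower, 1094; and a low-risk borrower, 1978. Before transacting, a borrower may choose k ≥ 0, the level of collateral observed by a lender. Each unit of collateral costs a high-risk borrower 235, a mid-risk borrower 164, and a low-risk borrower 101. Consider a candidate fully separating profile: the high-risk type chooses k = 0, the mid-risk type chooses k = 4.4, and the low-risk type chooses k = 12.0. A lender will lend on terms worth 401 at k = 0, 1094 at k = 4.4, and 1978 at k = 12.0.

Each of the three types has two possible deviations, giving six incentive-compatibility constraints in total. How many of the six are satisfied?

5

Low-risk (own payoff 1978 − 101×12.0 = 766): to k=0 gives 401 → no gain ✓; to k=4.4 gives 1094 − 101×4.4 = 649.6 → no gain ✓.
Mid-risk (own payoff 1094 − 164×4.4 = 372.4): to k=0 gives 401 → profitable ✗; to k=12.0 gives 1978 − 164×12.0 = 10 → no gain ✓.
High-risk (own payoff 401): to k=4.4 gives 1094 − 235×4.4 = 60 → no gain ✓; to k=12.0 gives 1978 − 235×12.0 = -842 → no gain ✓.
5 of the 6 constraints hold; not an equilibrium.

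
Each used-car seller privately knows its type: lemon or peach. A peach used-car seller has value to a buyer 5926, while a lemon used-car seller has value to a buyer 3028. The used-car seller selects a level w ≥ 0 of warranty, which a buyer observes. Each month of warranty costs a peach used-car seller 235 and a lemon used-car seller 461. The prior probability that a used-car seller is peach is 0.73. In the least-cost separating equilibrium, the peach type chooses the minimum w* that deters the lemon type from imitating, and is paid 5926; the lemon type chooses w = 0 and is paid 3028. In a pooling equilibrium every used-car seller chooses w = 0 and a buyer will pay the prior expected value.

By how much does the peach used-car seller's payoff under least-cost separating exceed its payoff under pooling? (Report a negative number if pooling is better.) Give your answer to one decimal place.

-694.8

Least-cost separating signal: w* solves 3028 = 5926 − 461·w*, so w* = (5926 − 3028)/461 ≈ 6.2863.
Peach type's separating payoff: 5926 − 235 × w* = 5926 − 235 × (5926 − 3028)/461 = 5926 − 681030/461 ≈ 4448.711.
Pooling payoff: 0.73 × 5926 + 0.27 × 3028 = 5143.54.
Difference: 4448.711 − 5143.54 = -694.829, i.e. -694.8 to one decimal place.
The peach type would prefer the pooling outcome.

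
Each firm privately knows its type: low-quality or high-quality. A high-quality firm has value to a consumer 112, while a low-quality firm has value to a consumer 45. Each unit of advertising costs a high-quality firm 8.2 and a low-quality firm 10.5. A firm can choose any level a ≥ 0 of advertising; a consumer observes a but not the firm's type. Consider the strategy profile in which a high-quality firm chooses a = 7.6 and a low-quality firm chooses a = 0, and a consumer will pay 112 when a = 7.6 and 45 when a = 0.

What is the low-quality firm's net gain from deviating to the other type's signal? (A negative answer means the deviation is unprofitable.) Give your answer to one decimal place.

Playing a = 0 the low-quality firm receives 45.
Deviating to a = 7.6 brings payment 112 at cost 10.5 × 7.6 = 79.8, netting 32.2.
Gain from deviating: 32.2 − 45 = -12.8.
The gain is negative, so the low-quality type's incentive-compatibility constraint is satisfied.

-12.8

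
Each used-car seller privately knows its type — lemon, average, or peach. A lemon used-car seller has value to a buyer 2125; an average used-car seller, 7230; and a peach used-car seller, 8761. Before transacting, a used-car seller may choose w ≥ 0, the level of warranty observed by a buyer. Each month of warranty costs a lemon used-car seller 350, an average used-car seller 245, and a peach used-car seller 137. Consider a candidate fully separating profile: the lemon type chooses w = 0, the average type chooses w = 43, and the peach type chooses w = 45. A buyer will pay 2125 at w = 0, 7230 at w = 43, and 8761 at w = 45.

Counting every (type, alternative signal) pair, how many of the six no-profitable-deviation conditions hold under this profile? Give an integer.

Average (own payoff 7230 − 245×43 = -3305): to w=0 gives 2125 → profitable ✗; to w=45 gives 8761 − 245×45 = -2264 → profitable ✗.
Lemon (own payoff 2125): to w=43 gives 7230 − 350×43 = -7820 → no gain ✓; to w=45 gives 8761 − 350×45 = -6989 → no gain ✓.
Peach (own payoff 8761 − 137×45 = 2596): to w=0 gives 2125 → no gain ✓; to w=43 gives 7230 − 137×43 = 1339 → no gain ✓.
4 of the 6 constraints hold; not an equilibrium.

4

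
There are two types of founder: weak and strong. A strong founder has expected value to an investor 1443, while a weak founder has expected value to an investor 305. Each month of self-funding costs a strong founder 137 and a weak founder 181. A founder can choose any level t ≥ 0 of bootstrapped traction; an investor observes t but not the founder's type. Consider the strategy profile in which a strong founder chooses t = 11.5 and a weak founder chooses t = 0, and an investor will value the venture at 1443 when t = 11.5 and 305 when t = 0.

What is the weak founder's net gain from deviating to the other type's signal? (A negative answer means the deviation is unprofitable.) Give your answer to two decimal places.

-943.50

Playing t = 0 the weak founder receives 305.
Deviating to t = 11.5 brings payment 1443 at cost 181 × 11.5 = 2081.5, netting -638.5.
Gain from deviating: -638.5 − 305 = -943.50.
The gain is negative, so the weak type's incentive-compatibility constraint is satisfied.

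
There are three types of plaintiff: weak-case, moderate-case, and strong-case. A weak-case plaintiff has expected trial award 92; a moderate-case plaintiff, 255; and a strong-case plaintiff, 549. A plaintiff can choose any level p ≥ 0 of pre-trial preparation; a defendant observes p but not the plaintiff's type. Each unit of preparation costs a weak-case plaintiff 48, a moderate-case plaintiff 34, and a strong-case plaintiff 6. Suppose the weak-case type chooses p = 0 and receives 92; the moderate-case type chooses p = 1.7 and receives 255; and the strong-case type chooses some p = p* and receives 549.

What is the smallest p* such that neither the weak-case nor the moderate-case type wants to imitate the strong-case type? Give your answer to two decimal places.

Moderate-case type (on-path payoff 255 − 34×1.7 = 197.2) won't mimic when 197.2 ≥ 549 − 34·p*, i.e. p* ≥ 10.35.
Weak-case type (on-path payoff 92) won't mimic when 92 ≥ 549 − 48·p*, i.e. p* ≥ 9.52.
Both must hold, so p* = max(9.52, 10.35) = 10.35. The moderate-case type's constraint binds.

10.35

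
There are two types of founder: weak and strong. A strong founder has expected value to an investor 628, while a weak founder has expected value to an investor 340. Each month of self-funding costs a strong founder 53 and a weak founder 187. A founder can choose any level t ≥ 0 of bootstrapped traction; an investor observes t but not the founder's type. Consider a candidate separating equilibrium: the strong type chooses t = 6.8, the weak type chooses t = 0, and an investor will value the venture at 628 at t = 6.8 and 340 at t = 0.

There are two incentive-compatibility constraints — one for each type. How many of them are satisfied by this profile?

Strong type: signal → 628 − 53 × 6.8 = 267.6; deviate to 0 → 340. IC fails (267.6 < 340).
Weak type: stay at 0 → 340; mimic → 628 − 187 × 6.8 = -643.6. IC holds (340 ≥ -643.6).
1 of 2 constraints hold, so this profile is not an equilibrium.

1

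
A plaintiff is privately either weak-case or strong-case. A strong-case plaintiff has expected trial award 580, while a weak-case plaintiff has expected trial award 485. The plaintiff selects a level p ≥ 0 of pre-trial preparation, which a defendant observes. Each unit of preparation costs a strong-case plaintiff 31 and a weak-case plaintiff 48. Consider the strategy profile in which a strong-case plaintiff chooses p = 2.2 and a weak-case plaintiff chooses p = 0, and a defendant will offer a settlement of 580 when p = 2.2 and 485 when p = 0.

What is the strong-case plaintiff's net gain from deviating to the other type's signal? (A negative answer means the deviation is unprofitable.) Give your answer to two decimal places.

Playing p = 2.2 the strong-case plaintiff receives 580 − 31 × 2.2 = 511.8.
Deviating to p = 0 yields 485 instead.
Gain from deviating: 485 − 511.8 = -26.80.
The gain is negative, so the strong-case type's incentive-compatibility constraint is satisfied.

-26.80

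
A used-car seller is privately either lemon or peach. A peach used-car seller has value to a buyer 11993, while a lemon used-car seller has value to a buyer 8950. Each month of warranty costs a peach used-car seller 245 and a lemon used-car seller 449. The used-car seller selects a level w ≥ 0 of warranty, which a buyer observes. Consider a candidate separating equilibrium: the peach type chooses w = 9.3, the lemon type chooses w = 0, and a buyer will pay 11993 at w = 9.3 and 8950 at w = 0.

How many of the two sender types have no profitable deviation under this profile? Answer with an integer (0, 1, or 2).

Lemon type: stay at 0 → 8950; mimic → 11993 − 449 × 9.3 = 7817.3. IC holds (8950 ≥ 7817.3).
Peach type: signal → 11993 − 245 × 9.3 = 9714.5; deviate to 0 → 8950. IC holds (9714.5 ≥ 8950).
2 of 2 constraints hold, so this is a separating equilibrium.

2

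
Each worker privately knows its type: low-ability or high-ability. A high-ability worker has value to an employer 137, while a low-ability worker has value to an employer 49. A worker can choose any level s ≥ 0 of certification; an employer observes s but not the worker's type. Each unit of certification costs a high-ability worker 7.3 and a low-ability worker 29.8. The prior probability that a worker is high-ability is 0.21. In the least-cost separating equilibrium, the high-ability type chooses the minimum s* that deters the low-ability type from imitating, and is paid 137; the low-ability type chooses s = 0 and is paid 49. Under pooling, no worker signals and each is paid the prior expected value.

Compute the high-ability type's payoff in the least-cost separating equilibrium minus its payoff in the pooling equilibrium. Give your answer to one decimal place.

Least-cost separating signal: s* solves 49 = 137 − 29.8·s*, so s* = (137 − 49)/29.8 ≈ 2.9530.
High-ability type's separating payoff: 137 − 7.3 × s* = 137 − 7.3 × (137 − 49)/29.8 = 137 − 642.4/29.8 ≈ 115.443.
Pooling payoff: 0.21 × 137 + 0.79 × 49 = 67.48.
Difference: 115.443 − 67.48 = 47.963, i.e. 48.0 to one decimal place.
The high-ability type prefers to separate.

48.0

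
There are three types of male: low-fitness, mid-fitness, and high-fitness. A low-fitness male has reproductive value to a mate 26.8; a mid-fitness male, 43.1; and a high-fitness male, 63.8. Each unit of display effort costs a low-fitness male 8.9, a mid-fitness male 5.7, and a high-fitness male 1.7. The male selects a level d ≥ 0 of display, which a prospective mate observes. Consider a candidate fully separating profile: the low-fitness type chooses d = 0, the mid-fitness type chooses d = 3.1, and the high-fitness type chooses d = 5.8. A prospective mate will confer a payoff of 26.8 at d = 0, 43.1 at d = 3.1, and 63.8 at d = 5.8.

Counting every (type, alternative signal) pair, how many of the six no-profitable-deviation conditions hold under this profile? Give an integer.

4

Low-fitness (own payoff 26.8): to d=3.1 gives 43.1 − 8.9×3.1 = 15.51 → no gain ✓; to d=5.8 gives 63.8 − 8.9×5.8 = 12.18 → no gain ✓.
Mid-fitness (own payoff 43.1 − 5.7×3.1 = 25.43): to d=0 gives 26.8 → profitable ✗; to d=5.8 gives 63.8 − 5.7×5.8 = 30.74 → profitable ✗.
High-fitness (own payoff 63.8 − 1.7×5.8 = 53.94): to d=0 gives 26.8 → no gain ✓; to d=3.1 gives 43.1 − 1.7×3.1 = 37.83 → no gain ✓.
4 of the 6 constraints hold; not an equilibrium.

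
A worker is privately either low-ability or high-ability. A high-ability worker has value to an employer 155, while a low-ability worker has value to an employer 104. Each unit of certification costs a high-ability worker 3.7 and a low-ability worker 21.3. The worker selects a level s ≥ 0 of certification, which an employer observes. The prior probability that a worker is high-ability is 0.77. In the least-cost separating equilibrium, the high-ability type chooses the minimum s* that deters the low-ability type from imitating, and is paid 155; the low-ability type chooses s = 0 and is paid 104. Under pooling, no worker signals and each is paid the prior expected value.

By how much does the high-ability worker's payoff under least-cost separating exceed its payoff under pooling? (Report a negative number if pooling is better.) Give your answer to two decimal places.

2.87

Least-cost separating signal: s* solves 104 = 155 − 21.3·s*, so s* = (155 − 104)/21.3 ≈ 2.3944.
High-ability type's separating payoff: 155 − 3.7 × s* = 155 − 3.7 × (155 − 104)/21.3 = 155 − 188.7/21.3 ≈ 146.1408.
Pooling payoff: 0.77 × 155 + 0.23 × 104 = 143.27.
Difference: 146.1408 − 143.27 = 2.8708, i.e. 2.87 to two decimal places.
The high-ability type prefers to separate.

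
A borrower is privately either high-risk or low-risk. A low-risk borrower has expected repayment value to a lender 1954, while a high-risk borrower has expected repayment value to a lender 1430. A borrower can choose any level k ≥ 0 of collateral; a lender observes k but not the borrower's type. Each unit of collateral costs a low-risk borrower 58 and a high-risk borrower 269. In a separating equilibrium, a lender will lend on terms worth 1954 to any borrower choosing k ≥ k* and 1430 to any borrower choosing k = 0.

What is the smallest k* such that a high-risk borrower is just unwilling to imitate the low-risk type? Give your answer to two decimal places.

1.95

A high-risk borrower choosing k = 0 receives 1430.
Imitating at k* instead would pay 1954 at cost 269·k*, netting 1954 − 269·k*.
Indifference: 1430 = 1954 − 269·k*, so k* = (1954 − 1430) / 269 ≈ 1.95.
At k* the high-risk type's incentive constraint just binds; the low-risk type strictly prefers k* since its per-unit cost is lower.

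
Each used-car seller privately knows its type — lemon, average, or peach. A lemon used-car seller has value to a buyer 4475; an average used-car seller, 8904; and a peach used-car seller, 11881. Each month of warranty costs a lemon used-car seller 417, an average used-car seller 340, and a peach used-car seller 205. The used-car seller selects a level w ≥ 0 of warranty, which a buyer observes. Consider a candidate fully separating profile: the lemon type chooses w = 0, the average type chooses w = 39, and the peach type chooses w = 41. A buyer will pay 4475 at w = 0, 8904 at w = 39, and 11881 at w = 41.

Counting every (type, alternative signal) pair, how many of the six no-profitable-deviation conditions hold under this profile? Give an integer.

3

Average (own payoff 8904 − 340×39 = -4356): to w=0 gives 4475 → profitable ✗; to w=41 gives 11881 − 340×41 = -2059 → profitable ✗.
Lemon (own payoff 4475): to w=39 gives 8904 − 417×39 = -7359 → no gain ✓; to w=41 gives 11881 − 417×41 = -5216 → no gain ✓.
Peach (own payoff 11881 − 205×41 = 3476): to w=0 gives 4475 → profitable ✗; to w=39 gives 8904 − 205×39 = 909 → no gain ✓.
3 of the 6 constraints hold; not an equilibrium.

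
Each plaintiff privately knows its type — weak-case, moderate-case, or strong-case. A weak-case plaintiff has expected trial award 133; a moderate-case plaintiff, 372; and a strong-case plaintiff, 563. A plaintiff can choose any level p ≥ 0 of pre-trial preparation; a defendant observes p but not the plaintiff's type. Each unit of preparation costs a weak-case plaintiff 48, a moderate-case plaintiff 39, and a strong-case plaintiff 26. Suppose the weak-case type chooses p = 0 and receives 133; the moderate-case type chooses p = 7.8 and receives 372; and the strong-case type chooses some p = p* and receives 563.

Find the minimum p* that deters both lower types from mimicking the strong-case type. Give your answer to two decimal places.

Moderate-case type (on-path payoff 372 − 39×7.8 = 67.8) won't mimic when 67.8 ≥ 563 − 39·p*, i.e. p* ≥ 12.70.
Weak-case type (on-path payoff 133) won't mimic when 133 ≥ 563 − 48·p*, i.e. p* ≥ 8.96.
Both must hold, so p* = max(8.96, 12.70) = 12.70. The moderate-case type's constraint binds.

12.70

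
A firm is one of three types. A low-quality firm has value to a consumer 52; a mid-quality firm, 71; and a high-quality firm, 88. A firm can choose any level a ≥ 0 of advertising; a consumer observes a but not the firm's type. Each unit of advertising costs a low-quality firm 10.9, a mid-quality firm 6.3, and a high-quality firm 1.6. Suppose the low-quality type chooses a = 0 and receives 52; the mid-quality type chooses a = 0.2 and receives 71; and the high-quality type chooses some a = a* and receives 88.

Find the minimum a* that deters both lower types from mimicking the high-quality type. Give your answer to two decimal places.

3.30

Low-quality type (on-path payoff 52) won't mimic when 52 ≥ 88 − 10.9·a*, i.e. a* ≥ 3.30.
Mid-quality type (on-path payoff 71 − 6.3×0.2 = 69.74) won't mimic when 69.74 ≥ 88 − 6.3·a*, i.e. a* ≥ 2.90.
Both must hold, so a* = max(3.30, 2.90) = 3.30. The low-quality type's constraint binds.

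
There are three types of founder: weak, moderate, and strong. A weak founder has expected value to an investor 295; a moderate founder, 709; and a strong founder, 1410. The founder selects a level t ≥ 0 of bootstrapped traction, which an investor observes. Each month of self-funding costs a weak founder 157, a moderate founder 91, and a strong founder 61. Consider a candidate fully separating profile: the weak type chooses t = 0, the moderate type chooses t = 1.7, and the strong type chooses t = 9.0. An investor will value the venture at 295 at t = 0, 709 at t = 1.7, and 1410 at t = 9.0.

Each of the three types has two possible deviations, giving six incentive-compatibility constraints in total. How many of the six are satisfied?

4

Weak (own payoff 295): to t=1.7 gives 709 − 157×1.7 = 442.1 → profitable ✗; to t=9.0 gives 1410 − 157×9.0 = -3 → no gain ✓.
Strong (own payoff 1410 − 61×9.0 = 861): to t=0 gives 295 → no gain ✓; to t=1.7 gives 709 − 61×1.7 = 605.3 → no gain ✓.
Moderate (own payoff 709 − 91×1.7 = 554.3): to t=0 gives 295 → no gain ✓; to t=9.0 gives 1410 − 91×9.0 = 591 → profitable ✗.
4 of the 6 constraints hold; not an equilibrium.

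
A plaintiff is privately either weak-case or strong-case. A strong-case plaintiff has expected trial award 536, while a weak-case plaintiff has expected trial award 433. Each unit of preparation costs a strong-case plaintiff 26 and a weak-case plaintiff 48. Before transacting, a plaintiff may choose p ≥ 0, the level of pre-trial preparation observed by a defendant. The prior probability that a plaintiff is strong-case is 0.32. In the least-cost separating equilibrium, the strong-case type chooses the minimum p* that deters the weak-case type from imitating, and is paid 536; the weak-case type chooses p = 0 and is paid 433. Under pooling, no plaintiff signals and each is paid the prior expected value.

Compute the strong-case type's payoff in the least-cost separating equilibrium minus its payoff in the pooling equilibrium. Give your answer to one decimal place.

Least-cost separating signal: p* solves 433 = 536 − 48·p*, so p* = (536 − 433)/48 ≈ 2.1458.
Strong-case type's separating payoff: 536 − 26 × p* = 536 − 26 × (536 − 433)/48 = 536 − 2678/48 ≈ 480.208.
Pooling payoff: 0.32 × 536 + 0.68 × 433 = 465.96.
Difference: 480.208 − 465.96 = 14.248, i.e. 14.2 to one decimal place.
The strong-case type prefers to separate.

14.2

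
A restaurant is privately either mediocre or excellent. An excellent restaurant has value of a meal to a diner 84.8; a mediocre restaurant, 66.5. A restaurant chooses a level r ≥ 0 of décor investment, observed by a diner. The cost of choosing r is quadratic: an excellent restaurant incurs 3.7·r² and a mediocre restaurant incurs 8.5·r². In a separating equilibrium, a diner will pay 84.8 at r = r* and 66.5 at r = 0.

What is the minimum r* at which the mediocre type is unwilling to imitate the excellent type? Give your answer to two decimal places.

1.47

The mediocre type at r = 0 receives 66.5; imitating at r* yields 84.8 − 8.5·r*².
Indifference: 66.5 = 84.8 − 8.5·r*², so r*² = (84.8 − 66.5) / 8.5 ≈ 2.1529.
r* = √2.1529 ≈ 1.47.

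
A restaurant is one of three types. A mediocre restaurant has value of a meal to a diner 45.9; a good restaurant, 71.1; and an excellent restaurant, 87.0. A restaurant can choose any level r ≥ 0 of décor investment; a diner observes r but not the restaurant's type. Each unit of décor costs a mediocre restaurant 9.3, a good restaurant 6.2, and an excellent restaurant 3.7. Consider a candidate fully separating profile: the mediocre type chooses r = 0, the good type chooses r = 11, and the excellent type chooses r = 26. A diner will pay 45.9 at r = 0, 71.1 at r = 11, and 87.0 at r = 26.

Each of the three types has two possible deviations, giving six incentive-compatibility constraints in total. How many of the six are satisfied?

3

Good (own payoff 71.1 − 6.2×11 = 2.9): to r=0 gives 45.9 → profitable ✗; to r=26 gives 87.0 − 6.2×26 = -74.2 → no gain ✓.
Mediocre (own payoff 45.9): to r=11 gives 71.1 − 9.3×11 = -31.2 → no gain ✓; to r=26 gives 87.0 − 9.3×26 = -154.8 → no gain ✓.
Excellent (own payoff 87.0 − 3.7×26 = -9.2): to r=0 gives 45.9 → profitable ✗; to r=11 gives 71.1 − 3.7×11 = 30.4 → profitable ✗.
3 of the 6 constraints hold; not an equilibrium.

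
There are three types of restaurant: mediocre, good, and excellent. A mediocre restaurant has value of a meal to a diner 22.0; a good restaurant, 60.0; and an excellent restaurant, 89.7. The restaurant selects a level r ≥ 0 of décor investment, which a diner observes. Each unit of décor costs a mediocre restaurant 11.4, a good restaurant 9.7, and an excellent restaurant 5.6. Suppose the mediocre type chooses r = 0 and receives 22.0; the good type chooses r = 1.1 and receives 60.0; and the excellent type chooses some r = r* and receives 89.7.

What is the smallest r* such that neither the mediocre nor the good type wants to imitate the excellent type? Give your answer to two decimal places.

5.94

Good type (on-path payoff 60.0 − 9.7×1.1 = 49.33) won't mimic when 49.33 ≥ 89.7 − 9.7·r*, i.e. r* ≥ 4.16.
Mediocre type (on-path payoff 22.0) won't mimic when 22.0 ≥ 89.7 − 11.4·r*, i.e. r* ≥ 5.94.
Both must hold, so r* = max(5.94, 4.16) = 5.94. The mediocre type's constraint binds.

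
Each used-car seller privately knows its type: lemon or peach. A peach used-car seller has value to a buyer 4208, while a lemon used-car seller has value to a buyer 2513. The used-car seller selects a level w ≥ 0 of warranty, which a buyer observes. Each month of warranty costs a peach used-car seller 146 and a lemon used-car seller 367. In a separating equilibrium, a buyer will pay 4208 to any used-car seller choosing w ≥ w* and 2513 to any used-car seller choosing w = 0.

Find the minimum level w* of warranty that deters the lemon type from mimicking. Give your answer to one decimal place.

A lemon used-car seller choosing w = 0 receives 2513.
Imitating at w* instead would pay 4208 at cost 367·w*, netting 4208 − 367·w*.
Indifference: 2513 = 4208 − 367·w*, so w* = (4208 − 2513) / 367 ≈ 4.6.
At w* the lemon type's incentive constraint just binds; the peach type strictly prefers w* since its per-unit cost is lower.

4.6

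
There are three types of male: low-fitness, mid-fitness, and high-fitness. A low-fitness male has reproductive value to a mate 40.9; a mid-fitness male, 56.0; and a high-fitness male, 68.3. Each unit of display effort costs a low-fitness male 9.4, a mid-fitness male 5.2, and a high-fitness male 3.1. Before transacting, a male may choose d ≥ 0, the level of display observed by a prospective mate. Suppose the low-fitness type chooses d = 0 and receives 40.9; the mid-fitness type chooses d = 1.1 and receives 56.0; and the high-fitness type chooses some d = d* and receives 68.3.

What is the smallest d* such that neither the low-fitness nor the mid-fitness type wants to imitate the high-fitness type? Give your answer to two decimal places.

3.47

Mid-fitness type (on-path payoff 56.0 − 5.2×1.1 = 50.28) won't mimic when 50.28 ≥ 68.3 − 5.2·d*, i.e. d* ≥ 3.47.
Low-fitness type (on-path payoff 40.9) won't mimic when 40.9 ≥ 68.3 − 9.4·d*, i.e. d* ≥ 2.91.
Both must hold, so d* = max(2.91, 3.47) = 3.47. The mid-fitness type's constraint binds.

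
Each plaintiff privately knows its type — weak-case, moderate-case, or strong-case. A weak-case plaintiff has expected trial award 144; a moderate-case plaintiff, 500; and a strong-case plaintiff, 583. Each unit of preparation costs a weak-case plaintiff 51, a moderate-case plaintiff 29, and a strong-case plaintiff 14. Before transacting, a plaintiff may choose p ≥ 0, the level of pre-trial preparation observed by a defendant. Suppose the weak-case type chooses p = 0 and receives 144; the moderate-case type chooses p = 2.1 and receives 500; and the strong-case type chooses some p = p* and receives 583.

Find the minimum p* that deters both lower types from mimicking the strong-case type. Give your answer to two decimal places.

8.61

Moderate-case type (on-path payoff 500 − 29×2.1 = 439.1) won't mimic when 439.1 ≥ 583 − 29·p*, i.e. p* ≥ 4.96.
Weak-case type (on-path payoff 144) won't mimic when 144 ≥ 583 − 51·p*, i.e. p* ≥ 8.61.
Both must hold, so p* = max(8.61, 4.96) = 8.61. The weak-case type's constraint binds.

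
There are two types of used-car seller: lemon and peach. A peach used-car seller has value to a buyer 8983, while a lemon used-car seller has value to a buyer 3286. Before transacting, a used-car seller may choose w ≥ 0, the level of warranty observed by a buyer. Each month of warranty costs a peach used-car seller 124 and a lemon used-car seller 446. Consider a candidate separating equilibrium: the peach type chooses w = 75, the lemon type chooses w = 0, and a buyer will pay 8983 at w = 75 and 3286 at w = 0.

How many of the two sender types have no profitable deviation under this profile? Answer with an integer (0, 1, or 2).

Peach type: signal → 8983 − 124 × 75 = -317; deviate to 0 → 3286. IC fails (-317 < 3286).
Lemon type: stay at 0 → 3286; mimic → 8983 − 446 × 75 = -24467. IC holds (3286 ≥ -24467).
1 of 2 constraints hold, so this profile is not an equilibrium.

1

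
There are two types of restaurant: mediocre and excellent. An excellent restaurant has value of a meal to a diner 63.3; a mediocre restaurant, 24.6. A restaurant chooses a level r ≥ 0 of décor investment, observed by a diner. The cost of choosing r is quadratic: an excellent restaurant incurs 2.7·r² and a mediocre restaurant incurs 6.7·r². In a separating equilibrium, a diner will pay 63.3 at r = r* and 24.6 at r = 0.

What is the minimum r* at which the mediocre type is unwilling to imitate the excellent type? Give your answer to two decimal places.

2.40

The mediocre type at r = 0 receives 24.6; imitating at r* yields 63.3 − 6.7·r*².
Indifference: 24.6 = 63.3 − 6.7·r*², so r*² = (63.3 − 24.6) / 6.7 ≈ 5.7761.
r* = √5.7761 ≈ 2.40.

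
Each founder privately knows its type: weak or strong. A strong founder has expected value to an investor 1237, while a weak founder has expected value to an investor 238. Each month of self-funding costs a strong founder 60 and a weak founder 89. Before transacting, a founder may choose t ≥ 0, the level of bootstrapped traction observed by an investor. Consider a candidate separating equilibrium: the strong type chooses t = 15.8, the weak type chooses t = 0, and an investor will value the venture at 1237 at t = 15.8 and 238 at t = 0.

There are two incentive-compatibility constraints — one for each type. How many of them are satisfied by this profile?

Weak type: stay at 0 → 238; mimic → 1237 − 89 × 15.8 = -169.2. IC holds (238 ≥ -169.2).
Strong type: signal → 1237 − 60 × 15.8 = 289; deviate to 0 → 238. IC holds (289 ≥ 238).
2 of 2 constraints hold, so this is a separating equilibrium.

2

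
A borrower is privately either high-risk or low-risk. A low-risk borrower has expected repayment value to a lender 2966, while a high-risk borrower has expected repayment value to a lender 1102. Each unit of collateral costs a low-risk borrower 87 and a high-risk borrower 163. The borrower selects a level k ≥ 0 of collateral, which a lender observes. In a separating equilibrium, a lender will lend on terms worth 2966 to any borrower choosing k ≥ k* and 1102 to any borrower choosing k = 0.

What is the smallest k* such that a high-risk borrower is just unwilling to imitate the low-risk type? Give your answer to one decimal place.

11.4

A high-risk borrower choosing k = 0 receives 1102.
Imitating at k* instead would pay 2966 at cost 163·k*, netting 2966 − 163·k*.
Indifference: 1102 = 2966 − 163·k*, so k* = (2966 − 1102) / 163 ≈ 11.4.
At k* the high-risk type's incentive constraint just binds; the low-risk type strictly prefers k* since its per-unit cost is lower.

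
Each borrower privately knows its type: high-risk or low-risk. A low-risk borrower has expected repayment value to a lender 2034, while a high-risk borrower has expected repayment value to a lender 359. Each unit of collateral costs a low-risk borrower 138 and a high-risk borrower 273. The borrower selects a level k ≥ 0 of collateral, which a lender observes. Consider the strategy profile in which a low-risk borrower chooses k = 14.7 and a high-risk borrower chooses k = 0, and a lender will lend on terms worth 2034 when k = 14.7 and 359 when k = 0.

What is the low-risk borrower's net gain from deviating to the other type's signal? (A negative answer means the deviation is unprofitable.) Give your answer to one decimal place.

Playing k = 14.7 the low-risk borrower receives 2034 − 138 × 14.7 = 5.4.
Deviating to k = 0 yields 359 instead.
Gain from deviating: 359 − 5.4 = 353.6.
The gain is positive, so the low-risk type's incentive-compatibility constraint is violated — this profile is not a separating equilibrium.

353.6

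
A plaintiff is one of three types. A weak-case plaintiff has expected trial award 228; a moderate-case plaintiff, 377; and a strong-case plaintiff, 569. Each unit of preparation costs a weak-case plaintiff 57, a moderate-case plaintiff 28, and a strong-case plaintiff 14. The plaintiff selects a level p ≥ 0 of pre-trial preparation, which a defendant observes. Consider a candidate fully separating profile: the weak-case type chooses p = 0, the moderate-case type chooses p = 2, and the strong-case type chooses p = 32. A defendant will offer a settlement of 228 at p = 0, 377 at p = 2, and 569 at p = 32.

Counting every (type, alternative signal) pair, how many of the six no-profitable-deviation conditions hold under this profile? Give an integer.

3

Weak-case (own payoff 228): to p=2 gives 377 − 57×2 = 263 → profitable ✗; to p=32 gives 569 − 57×32 = -1255 → no gain ✓.
Strong-case (own payoff 569 − 14×32 = 121): to p=0 gives 228 → profitable ✗; to p=2 gives 377 − 14×2 = 349 → profitable ✗.
Moderate-case (own payoff 377 − 28×2 = 321): to p=0 gives 228 → no gain ✓; to p=32 gives 569 − 28×32 = -327 → no gain ✓.
3 of the 6 constraints hold; not an equilibrium.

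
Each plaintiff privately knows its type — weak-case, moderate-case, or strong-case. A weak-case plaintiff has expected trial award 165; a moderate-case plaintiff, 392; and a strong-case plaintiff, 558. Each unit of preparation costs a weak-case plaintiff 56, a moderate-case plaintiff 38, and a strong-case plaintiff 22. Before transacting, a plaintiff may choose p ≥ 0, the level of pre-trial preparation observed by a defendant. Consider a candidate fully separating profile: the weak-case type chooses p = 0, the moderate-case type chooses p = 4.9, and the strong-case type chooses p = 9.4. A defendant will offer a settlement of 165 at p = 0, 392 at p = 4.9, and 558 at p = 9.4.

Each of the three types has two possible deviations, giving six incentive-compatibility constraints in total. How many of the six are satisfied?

6

Strong-case (own payoff 558 − 22×9.4 = 351.2): to p=0 gives 165 → no gain ✓; to p=4.9 gives 392 − 22×4.9 = 284.2 → no gain ✓.
Moderate-case (own payoff 392 − 38×4.9 = 205.8): to p=0 gives 165 → no gain ✓; to p=9.4 gives 558 − 38×9.4 = 200.8 → no gain ✓.
Weak-case (own payoff 165): to p=4.9 gives 392 − 56×4.9 = 117.6 → no gain ✓; to p=9.4 gives 558 − 56×9.4 = 31.6 → no gain ✓.
6 of the 6 constraints hold; this profile is a separating equilibrium.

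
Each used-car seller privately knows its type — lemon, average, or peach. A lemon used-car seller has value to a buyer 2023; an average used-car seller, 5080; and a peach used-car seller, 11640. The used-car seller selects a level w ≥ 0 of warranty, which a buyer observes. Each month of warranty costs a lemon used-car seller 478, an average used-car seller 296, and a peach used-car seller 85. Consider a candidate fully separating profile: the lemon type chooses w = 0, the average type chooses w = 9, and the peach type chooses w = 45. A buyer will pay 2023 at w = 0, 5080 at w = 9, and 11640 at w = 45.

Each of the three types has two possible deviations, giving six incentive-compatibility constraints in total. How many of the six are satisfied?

Peach (own payoff 11640 − 85×45 = 7815): to w=0 gives 2023 → no gain ✓; to w=9 gives 5080 − 85×9 = 4315 → no gain ✓.
Average (own payoff 5080 − 296×9 = 2416): to w=0 gives 2023 → no gain ✓; to w=45 gives 11640 − 296×45 = -1680 → no gain ✓.
Lemon (own payoff 2023): to w=9 gives 5080 − 478×9 = 778 → no gain ✓; to w=45 gives 11640 − 478×45 = -9870 → no gain ✓.
6 of the 6 constraints hold; this profile is a separating equilibrium.

6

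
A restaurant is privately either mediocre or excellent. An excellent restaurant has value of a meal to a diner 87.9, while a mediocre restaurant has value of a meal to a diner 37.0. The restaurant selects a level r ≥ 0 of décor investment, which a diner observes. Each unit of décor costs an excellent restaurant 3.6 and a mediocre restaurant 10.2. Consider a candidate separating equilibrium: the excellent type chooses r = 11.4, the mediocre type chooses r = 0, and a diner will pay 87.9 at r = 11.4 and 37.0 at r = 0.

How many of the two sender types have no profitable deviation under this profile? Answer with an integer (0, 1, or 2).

Excellent type: signal → 87.9 − 3.6 × 11.4 = 46.86; deviate to 0 → 37.0. IC holds (46.86 ≥ 37.0).
Mediocre type: stay at 0 → 37.0; mimic → 87.9 − 10.2 × 11.4 = -28.38. IC holds (37.0 ≥ -28.38).
2 of 2 constraints hold, so this is a separating equilibrium.

2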